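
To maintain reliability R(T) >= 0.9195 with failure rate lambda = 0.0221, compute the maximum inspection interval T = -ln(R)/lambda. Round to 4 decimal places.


R_target = 0.9195
lambda = 0.0221
-ln(0.9195) = 0.0839
T = 0.0839 / 0.0221
T = 3.7975

3.7975


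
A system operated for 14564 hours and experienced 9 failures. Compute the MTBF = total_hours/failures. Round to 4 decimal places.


total_hours = 14564
failures = 9
MTBF = 14564 / 9
MTBF = 1618.2222

1618.2222


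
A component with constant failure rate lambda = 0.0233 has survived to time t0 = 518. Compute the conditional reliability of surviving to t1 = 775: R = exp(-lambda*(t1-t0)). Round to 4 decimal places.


lambda = 0.0233
t0 = 518, t1 = 775
t1 - t0 = 257
lambda * (t1-t0) = 0.0233 * 257 = 5.9881
R = exp(-5.9881)
R = 0.0025

0.0025


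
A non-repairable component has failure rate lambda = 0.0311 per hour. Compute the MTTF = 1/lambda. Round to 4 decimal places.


lambda = 0.0311
MTTF = 1 / 0.0311
MTTF = 32.1543

32.1543


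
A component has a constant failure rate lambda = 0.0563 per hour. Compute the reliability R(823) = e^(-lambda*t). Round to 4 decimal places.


lambda = 0.0563
t = 823
lambda * t = 46.3349
R(t) = e^(-46.3349)
R(t) = 0.0

0.0


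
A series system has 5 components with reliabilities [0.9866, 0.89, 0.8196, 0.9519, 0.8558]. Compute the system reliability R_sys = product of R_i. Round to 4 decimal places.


Components: [0.9866, 0.89, 0.8196, 0.9519, 0.8558]
After component 1 (R=0.9866): product = 0.9866
After component 2 (R=0.89): product = 0.8781
After component 3 (R=0.8196): product = 0.7197
After component 4 (R=0.9519): product = 0.6851
After component 5 (R=0.8558): product = 0.5863
R_sys = 0.5863

0.5863


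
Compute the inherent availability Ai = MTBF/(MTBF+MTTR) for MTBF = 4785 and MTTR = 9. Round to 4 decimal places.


MTBF = 4785
MTTR = 9
MTBF + MTTR = 4794
Ai = 4785 / 4794
Ai = 0.9981

0.9981


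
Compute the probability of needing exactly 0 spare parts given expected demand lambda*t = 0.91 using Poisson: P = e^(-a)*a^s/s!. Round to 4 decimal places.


a = 0.91, s = 0
e^(-a) = e^(-0.91) = 0.4025
a^s = 0.91^0 = 1.0
s! = 1
P = 0.4025 * 1.0 / 1
P = 0.4025

0.4025


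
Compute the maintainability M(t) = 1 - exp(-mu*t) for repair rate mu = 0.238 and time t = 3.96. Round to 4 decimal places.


mu = 0.238, t = 3.96
mu * t = 0.238 * 3.96 = 0.9425
exp(-0.9425) = 0.3897
M(t) = 1 - 0.3897
M(t) = 0.6103

0.6103


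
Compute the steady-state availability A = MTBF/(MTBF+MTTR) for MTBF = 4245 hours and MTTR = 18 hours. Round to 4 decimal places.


MTBF = 4245
MTTR = 18
MTBF + MTTR = 4263
A = 4245 / 4263
A = 0.9958

0.9958


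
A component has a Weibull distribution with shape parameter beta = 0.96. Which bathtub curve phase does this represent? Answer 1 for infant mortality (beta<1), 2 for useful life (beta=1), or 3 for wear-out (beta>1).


beta = 0.96
Compare beta to 1:
beta < 1 => infant mortality (phase 1)
beta = 1 => useful life (phase 2)
beta > 1 => wear-out (phase 3)
Since beta = 0.96, this is infant mortality (decreasing failure rate)
Phase = 1

1


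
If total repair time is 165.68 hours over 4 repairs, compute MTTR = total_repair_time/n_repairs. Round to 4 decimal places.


total_repair_time = 165.68
n_repairs = 4
MTTR = 165.68 / 4
MTTR = 41.42

41.42


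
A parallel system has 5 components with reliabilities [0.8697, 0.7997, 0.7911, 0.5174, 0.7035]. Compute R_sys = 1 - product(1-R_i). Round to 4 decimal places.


Components: [0.8697, 0.7997, 0.7911, 0.5174, 0.7035]
(1 - 0.8697) = 0.1303, running product = 0.1303
(1 - 0.7997) = 0.2003, running product = 0.0261
(1 - 0.7911) = 0.2089, running product = 0.0055
(1 - 0.5174) = 0.4826, running product = 0.0026
(1 - 0.7035) = 0.2965, running product = 0.0008
Product of (1-R_i) = 0.0008
R_sys = 1 - 0.0008 = 0.9992

0.9992


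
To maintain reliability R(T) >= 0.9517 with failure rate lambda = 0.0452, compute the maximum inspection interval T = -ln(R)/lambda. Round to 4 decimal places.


R_target = 0.9517
lambda = 0.0452
-ln(0.9517) = 0.0495
T = 0.0495 / 0.0452
T = 1.0953

1.0953


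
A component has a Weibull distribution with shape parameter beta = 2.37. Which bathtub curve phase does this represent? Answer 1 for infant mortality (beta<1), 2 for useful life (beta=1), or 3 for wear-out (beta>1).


beta = 2.37
Compare beta to 1:
beta < 1 => infant mortality (phase 1)
beta = 1 => useful life (phase 2)
beta > 1 => wear-out (phase 3)
Since beta = 2.37, this is wear-out (increasing failure rate)
Phase = 3

3


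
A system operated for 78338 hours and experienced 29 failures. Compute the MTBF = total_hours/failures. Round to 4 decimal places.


total_hours = 78338
failures = 29
MTBF = 78338 / 29
MTBF = 2701.3103

2701.3103


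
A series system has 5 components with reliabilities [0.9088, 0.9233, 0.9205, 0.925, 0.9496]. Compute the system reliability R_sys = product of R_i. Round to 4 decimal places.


Components: [0.9088, 0.9233, 0.9205, 0.925, 0.9496]
After component 1 (R=0.9088): product = 0.9088
After component 2 (R=0.9233): product = 0.8391
After component 3 (R=0.9205): product = 0.7724
After component 4 (R=0.925): product = 0.7145
After component 5 (R=0.9496): product = 0.6784
R_sys = 0.6784

0.6784


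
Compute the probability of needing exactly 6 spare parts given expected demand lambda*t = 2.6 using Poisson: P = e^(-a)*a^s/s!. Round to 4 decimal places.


a = 2.6, s = 6
e^(-a) = e^(-2.6) = 0.0743
a^s = 2.6^6 = 308.9158
s! = 720
P = 0.0743 * 308.9158 / 720
P = 0.0319

0.0319


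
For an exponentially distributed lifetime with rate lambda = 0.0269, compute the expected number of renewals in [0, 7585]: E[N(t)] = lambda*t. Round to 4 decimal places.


lambda = 0.0269
t = 7585
E[N(t)] = lambda * t
E[N(t)] = 0.0269 * 7585
E[N(t)] = 204.0365

204.0365


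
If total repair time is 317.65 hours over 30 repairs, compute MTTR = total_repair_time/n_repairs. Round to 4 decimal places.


total_repair_time = 317.65
n_repairs = 30
MTTR = 317.65 / 30
MTTR = 10.5883

10.5883


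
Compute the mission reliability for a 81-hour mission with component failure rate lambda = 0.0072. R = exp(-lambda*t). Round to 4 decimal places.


lambda = 0.0072
mission_time = 81
lambda * t = 0.0072 * 81 = 0.5832
R = exp(-0.5832)
R = 0.5581

0.5581


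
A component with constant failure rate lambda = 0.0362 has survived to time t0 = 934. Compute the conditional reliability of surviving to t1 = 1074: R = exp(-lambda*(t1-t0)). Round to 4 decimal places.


lambda = 0.0362
t0 = 934, t1 = 1074
t1 - t0 = 140
lambda * (t1-t0) = 0.0362 * 140 = 5.068
R = exp(-5.068)
R = 0.0063

0.0063


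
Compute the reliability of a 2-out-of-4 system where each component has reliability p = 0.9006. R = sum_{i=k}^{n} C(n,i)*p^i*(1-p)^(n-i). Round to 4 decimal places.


k = 2, n = 4, p = 0.9006
i=2: C(4,2)=6 * 0.9006^2 * 0.0994^2 = 0.0481
i=3: C(4,3)=4 * 0.9006^3 * 0.0994^1 = 0.2904
i=4: C(4,4)=1 * 0.9006^4 * 0.0994^0 = 0.6579
R = sum of terms = 0.9964

0.9964


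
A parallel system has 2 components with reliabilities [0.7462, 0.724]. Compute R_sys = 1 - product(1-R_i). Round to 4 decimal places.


Components: [0.7462, 0.724]
(1 - 0.7462) = 0.2538, running product = 0.2538
(1 - 0.724) = 0.276, running product = 0.07
Product of (1-R_i) = 0.07
R_sys = 1 - 0.07 = 0.93

0.93


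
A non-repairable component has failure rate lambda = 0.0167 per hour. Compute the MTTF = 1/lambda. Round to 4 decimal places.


lambda = 0.0167
MTTF = 1 / 0.0167
MTTF = 59.8802

59.8802


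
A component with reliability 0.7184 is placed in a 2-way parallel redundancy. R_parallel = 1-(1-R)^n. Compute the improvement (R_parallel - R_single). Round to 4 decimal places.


R_single = 0.7184, n = 2
1 - R_single = 0.2816
(1 - R_single)^n = 0.2816^2 = 0.0793
R_parallel = 1 - 0.0793 = 0.9207
Improvement = 0.9207 - 0.7184
Improvement = 0.2023

0.2023


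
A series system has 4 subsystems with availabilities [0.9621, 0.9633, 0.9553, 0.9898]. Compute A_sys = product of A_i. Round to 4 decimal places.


Subsystems: [0.9621, 0.9633, 0.9553, 0.9898]
After subsystem 1 (A=0.9621): product = 0.9621
After subsystem 2 (A=0.9633): product = 0.9268
After subsystem 3 (A=0.9553): product = 0.8854
After subsystem 4 (A=0.9898): product = 0.8763
A_sys = 0.8763

0.8763


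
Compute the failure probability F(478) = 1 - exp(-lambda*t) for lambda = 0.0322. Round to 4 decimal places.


lambda = 0.0322, t = 478
lambda * t = 15.3916
exp(-15.3916) = 0.0
F(t) = 1 - 0.0
F(t) = 1.0

1.0


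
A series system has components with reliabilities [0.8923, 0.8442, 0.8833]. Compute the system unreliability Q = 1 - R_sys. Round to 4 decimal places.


Components: [0.8923, 0.8442, 0.8833]
After component 1: product = 0.8923
After component 2: product = 0.7533
After component 3: product = 0.6654
R_sys = 0.6654
Q = 1 - 0.6654 = 0.3346

0.3346


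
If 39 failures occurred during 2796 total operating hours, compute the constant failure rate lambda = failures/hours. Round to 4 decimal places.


failures = 39
total_hours = 2796
lambda = 39 / 2796
lambda = 0.0139

0.0139


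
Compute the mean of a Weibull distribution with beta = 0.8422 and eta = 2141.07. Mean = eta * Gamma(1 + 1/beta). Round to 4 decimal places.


beta = 0.8422, eta = 2141.07
1/beta = 1.1874
1 + 1/beta = 2.1874
Gamma(2.1874) = 1.0943
Mean = 2141.07 * 1.0943
Mean = 2342.9777

2342.9777


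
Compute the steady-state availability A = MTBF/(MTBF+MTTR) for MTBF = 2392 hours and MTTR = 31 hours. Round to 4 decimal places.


MTBF = 2392
MTTR = 31
MTBF + MTTR = 2423
A = 2392 / 2423
A = 0.9872

0.9872


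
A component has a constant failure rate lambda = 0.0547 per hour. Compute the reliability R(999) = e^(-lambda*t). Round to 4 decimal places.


lambda = 0.0547
t = 999
lambda * t = 54.6453
R(t) = e^(-54.6453)
R(t) = 0.0

0.0


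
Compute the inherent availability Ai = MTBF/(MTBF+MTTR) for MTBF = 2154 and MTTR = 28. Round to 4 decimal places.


MTBF = 2154
MTTR = 28
MTBF + MTTR = 2182
Ai = 2154 / 2182
Ai = 0.9872

0.9872


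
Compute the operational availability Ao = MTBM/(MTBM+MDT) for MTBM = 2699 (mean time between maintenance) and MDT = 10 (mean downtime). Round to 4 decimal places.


MTBM = 2699
MDT = 10
MTBM + MDT = 2709
Ao = 2699 / 2709
Ao = 0.9963

0.9963


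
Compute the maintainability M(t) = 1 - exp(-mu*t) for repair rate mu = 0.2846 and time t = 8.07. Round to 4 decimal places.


mu = 0.2846, t = 8.07
mu * t = 0.2846 * 8.07 = 2.2967
exp(-2.2967) = 0.1006
M(t) = 1 - 0.1006
M(t) = 0.8994

0.8994


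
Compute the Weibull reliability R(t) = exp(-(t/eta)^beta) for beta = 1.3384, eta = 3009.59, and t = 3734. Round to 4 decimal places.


beta = 1.3384, eta = 3009.59, t = 3734
t/eta = 3734 / 3009.59 = 1.2407
(t/eta)^beta = 1.2407^1.3384 = 1.3346
R(t) = exp(-1.3346)
R(t) = 0.2633

0.2633


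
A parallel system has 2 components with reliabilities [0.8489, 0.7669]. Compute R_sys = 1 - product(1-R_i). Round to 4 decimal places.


Components: [0.8489, 0.7669]
(1 - 0.8489) = 0.1511, running product = 0.1511
(1 - 0.7669) = 0.2331, running product = 0.0352
Product of (1-R_i) = 0.0352
R_sys = 1 - 0.0352 = 0.9648

0.9648


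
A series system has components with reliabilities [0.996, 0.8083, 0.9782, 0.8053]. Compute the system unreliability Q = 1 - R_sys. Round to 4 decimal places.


Components: [0.996, 0.8083, 0.9782, 0.8053]
After component 1: product = 0.996
After component 2: product = 0.8051
After component 3: product = 0.7875
After component 4: product = 0.6342
R_sys = 0.6342
Q = 1 - 0.6342 = 0.3658

0.3658


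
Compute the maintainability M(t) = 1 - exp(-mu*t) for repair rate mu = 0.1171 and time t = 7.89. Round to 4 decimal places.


mu = 0.1171, t = 7.89
mu * t = 0.1171 * 7.89 = 0.9239
exp(-0.9239) = 0.397
M(t) = 1 - 0.397
M(t) = 0.603

0.603


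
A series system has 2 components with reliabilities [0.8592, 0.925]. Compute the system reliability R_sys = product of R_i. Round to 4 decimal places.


Components: [0.8592, 0.925]
After component 1 (R=0.8592): product = 0.8592
After component 2 (R=0.925): product = 0.7948
R_sys = 0.7948

0.7948


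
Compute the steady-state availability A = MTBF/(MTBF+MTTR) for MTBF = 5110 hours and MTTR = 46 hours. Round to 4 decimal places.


MTBF = 5110
MTTR = 46
MTBF + MTTR = 5156
A = 5110 / 5156
A = 0.9911

0.9911


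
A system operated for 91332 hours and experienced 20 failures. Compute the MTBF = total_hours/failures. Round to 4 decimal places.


total_hours = 91332
failures = 20
MTBF = 91332 / 20
MTBF = 4566.6

4566.6


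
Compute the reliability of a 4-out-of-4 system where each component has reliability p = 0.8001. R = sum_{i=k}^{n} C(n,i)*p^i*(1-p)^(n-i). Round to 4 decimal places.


k = 4, n = 4, p = 0.8001
i=4: C(4,4)=1 * 0.8001^4 * 0.1999^0 = 0.4098
R = sum of terms = 0.4098

0.4098


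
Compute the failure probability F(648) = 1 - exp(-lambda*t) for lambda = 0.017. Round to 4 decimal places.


lambda = 0.017, t = 648
lambda * t = 11.016
exp(-11.016) = 0.0
F(t) = 1 - 0.0
F(t) = 1.0

1.0


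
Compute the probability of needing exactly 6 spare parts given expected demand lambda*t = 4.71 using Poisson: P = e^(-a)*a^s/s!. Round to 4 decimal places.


a = 4.71, s = 6
e^(-a) = e^(-4.71) = 0.009
a^s = 4.71^6 = 10917.5564
s! = 720
P = 0.009 * 10917.5564 / 720
P = 0.1365

0.1365


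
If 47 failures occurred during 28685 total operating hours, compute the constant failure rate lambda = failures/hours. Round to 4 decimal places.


failures = 47
total_hours = 28685
lambda = 47 / 28685
lambda = 0.0016

0.0016


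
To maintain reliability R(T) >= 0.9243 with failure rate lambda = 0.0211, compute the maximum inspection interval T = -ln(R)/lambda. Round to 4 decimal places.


R_target = 0.9243
lambda = 0.0211
-ln(0.9243) = 0.0787
T = 0.0787 / 0.0211
T = 3.7307

3.7307


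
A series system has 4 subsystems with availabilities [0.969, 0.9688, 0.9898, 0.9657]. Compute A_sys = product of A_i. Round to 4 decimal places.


Subsystems: [0.969, 0.9688, 0.9898, 0.9657]
After subsystem 1 (A=0.969): product = 0.969
After subsystem 2 (A=0.9688): product = 0.9388
After subsystem 3 (A=0.9898): product = 0.9292
After subsystem 4 (A=0.9657): product = 0.8973
A_sys = 0.8973

0.8973


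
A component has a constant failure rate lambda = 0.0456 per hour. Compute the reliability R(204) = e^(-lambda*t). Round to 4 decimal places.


lambda = 0.0456
t = 204
lambda * t = 9.3024
R(t) = e^(-9.3024)
R(t) = 0.0001

0.0001


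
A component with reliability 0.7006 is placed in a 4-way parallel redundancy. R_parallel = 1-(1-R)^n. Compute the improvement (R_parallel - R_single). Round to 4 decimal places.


R_single = 0.7006, n = 4
1 - R_single = 0.2994
(1 - R_single)^n = 0.2994^4 = 0.008
R_parallel = 1 - 0.008 = 0.992
Improvement = 0.992 - 0.7006
Improvement = 0.2914

0.2914


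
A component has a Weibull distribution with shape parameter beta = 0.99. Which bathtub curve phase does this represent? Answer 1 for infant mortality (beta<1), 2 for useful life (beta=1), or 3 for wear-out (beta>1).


beta = 0.99
Compare beta to 1:
beta < 1 => infant mortality (phase 1)
beta = 1 => useful life (phase 2)
beta > 1 => wear-out (phase 3)
Since beta = 0.99, this is infant mortality (decreasing failure rate)
Phase = 1

1


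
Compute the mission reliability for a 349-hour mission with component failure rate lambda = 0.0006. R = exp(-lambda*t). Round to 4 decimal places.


lambda = 0.0006
mission_time = 349
lambda * t = 0.0006 * 349 = 0.2094
R = exp(-0.2094)
R = 0.8111

0.8111


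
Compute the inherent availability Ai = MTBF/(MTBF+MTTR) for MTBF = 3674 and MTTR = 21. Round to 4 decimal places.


MTBF = 3674
MTTR = 21
MTBF + MTTR = 3695
Ai = 3674 / 3695
Ai = 0.9943

0.9943


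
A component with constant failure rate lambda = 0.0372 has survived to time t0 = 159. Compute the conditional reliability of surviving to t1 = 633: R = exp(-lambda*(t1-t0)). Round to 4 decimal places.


lambda = 0.0372
t0 = 159, t1 = 633
t1 - t0 = 474
lambda * (t1-t0) = 0.0372 * 474 = 17.6328
R = exp(-17.6328)
R = 0.0

0.0


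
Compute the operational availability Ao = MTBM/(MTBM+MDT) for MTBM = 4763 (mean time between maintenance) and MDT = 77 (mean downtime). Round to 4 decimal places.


MTBM = 4763
MDT = 77
MTBM + MDT = 4840
Ao = 4763 / 4840
Ao = 0.9841

0.9841


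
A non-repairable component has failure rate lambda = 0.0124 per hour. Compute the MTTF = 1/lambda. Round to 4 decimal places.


lambda = 0.0124
MTTF = 1 / 0.0124
MTTF = 80.6452

80.6452


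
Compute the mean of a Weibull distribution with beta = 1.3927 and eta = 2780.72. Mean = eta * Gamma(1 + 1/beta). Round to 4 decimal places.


beta = 1.3927, eta = 2780.72
1/beta = 0.718
1 + 1/beta = 1.718
Gamma(1.718) = 0.9122
Mean = 2780.72 * 0.9122
Mean = 2536.5137

2536.5137


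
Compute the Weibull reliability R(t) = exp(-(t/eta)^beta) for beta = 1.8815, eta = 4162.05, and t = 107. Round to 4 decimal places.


beta = 1.8815, eta = 4162.05, t = 107
t/eta = 107 / 4162.05 = 0.0257
(t/eta)^beta = 0.0257^1.8815 = 0.001
R(t) = exp(-0.001)
R(t) = 0.999

0.999


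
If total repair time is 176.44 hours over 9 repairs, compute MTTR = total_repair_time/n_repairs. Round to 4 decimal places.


total_repair_time = 176.44
n_repairs = 9
MTTR = 176.44 / 9
MTTR = 19.6044

19.6044


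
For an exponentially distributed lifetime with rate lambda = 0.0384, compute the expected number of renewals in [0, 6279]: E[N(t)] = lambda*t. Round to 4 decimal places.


lambda = 0.0384
t = 6279
E[N(t)] = lambda * t
E[N(t)] = 0.0384 * 6279
E[N(t)] = 241.1136

241.1136


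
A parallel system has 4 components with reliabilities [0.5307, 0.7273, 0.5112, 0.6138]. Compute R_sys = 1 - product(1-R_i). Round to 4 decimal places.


Components: [0.5307, 0.7273, 0.5112, 0.6138]
(1 - 0.5307) = 0.4693, running product = 0.4693
(1 - 0.7273) = 0.2727, running product = 0.128
(1 - 0.5112) = 0.4888, running product = 0.0626
(1 - 0.6138) = 0.3862, running product = 0.0242
Product of (1-R_i) = 0.0242
R_sys = 1 - 0.0242 = 0.9758

0.9758


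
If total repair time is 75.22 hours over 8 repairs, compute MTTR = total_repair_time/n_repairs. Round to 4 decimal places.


total_repair_time = 75.22
n_repairs = 8
MTTR = 75.22 / 8
MTTR = 9.4025

9.4025


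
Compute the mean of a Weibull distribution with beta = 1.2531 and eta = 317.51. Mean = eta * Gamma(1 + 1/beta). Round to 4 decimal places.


beta = 1.2531, eta = 317.51
1/beta = 0.798
1 + 1/beta = 1.798
Gamma(1.798) = 0.9309
Mean = 317.51 * 0.9309
Mean = 295.5573

295.5573


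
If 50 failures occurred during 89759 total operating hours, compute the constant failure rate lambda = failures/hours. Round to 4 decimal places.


failures = 50
total_hours = 89759
lambda = 50 / 89759
lambda = 0.0006

0.0006


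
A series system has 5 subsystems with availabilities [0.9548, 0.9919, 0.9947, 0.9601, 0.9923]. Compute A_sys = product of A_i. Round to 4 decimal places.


Subsystems: [0.9548, 0.9919, 0.9947, 0.9601, 0.9923]
After subsystem 1 (A=0.9548): product = 0.9548
After subsystem 2 (A=0.9919): product = 0.9471
After subsystem 3 (A=0.9947): product = 0.942
After subsystem 4 (A=0.9601): product = 0.9045
After subsystem 5 (A=0.9923): product = 0.8975
A_sys = 0.8975

0.8975


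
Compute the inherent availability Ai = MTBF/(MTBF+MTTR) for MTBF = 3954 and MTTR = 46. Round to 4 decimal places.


MTBF = 3954
MTTR = 46
MTBF + MTTR = 4000
Ai = 3954 / 4000
Ai = 0.9885

0.9885


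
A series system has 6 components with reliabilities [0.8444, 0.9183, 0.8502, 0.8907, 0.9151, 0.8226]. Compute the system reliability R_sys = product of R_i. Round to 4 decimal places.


Components: [0.8444, 0.9183, 0.8502, 0.8907, 0.9151, 0.8226]
After component 1 (R=0.8444): product = 0.8444
After component 2 (R=0.9183): product = 0.7754
After component 3 (R=0.8502): product = 0.6593
After component 4 (R=0.8907): product = 0.5872
After component 5 (R=0.9151): product = 0.5373
After component 6 (R=0.8226): product = 0.442
R_sys = 0.442

0.442


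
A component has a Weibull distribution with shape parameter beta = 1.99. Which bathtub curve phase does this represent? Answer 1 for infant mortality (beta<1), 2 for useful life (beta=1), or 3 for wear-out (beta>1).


beta = 1.99
Compare beta to 1:
beta < 1 => infant mortality (phase 1)
beta = 1 => useful life (phase 2)
beta > 1 => wear-out (phase 3)
Since beta = 1.99, this is wear-out (increasing failure rate)
Phase = 3

3


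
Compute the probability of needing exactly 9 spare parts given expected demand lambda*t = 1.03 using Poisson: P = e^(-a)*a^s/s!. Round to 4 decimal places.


a = 1.03, s = 9
e^(-a) = e^(-1.03) = 0.357
a^s = 1.03^9 = 1.3048
s! = 362880
P = 0.357 * 1.3048 / 362880
P = 0.0

0.0


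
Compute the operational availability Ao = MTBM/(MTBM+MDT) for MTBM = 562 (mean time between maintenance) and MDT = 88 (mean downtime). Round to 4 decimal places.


MTBM = 562
MDT = 88
MTBM + MDT = 650
Ao = 562 / 650
Ao = 0.8646

0.8646


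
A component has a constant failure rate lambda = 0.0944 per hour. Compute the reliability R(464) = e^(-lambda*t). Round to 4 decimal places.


lambda = 0.0944
t = 464
lambda * t = 43.8016
R(t) = e^(-43.8016)
R(t) = 0.0

0.0


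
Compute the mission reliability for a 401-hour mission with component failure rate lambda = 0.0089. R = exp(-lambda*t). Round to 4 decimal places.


lambda = 0.0089
mission_time = 401
lambda * t = 0.0089 * 401 = 3.5689
R = exp(-3.5689)
R = 0.0282

0.0282


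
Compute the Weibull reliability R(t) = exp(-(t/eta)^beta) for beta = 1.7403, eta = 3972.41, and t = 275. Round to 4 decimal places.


beta = 1.7403, eta = 3972.41, t = 275
t/eta = 275 / 3972.41 = 0.0692
(t/eta)^beta = 0.0692^1.7403 = 0.0096
R(t) = exp(-0.0096)
R(t) = 0.9905

0.9905


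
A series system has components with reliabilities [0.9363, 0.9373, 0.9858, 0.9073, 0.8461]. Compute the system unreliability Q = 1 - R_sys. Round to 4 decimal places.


Components: [0.9363, 0.9373, 0.9858, 0.9073, 0.8461]
After component 1: product = 0.9363
After component 2: product = 0.8776
After component 3: product = 0.8651
After component 4: product = 0.7849
After component 5: product = 0.6641
R_sys = 0.6641
Q = 1 - 0.6641 = 0.3359

0.3359


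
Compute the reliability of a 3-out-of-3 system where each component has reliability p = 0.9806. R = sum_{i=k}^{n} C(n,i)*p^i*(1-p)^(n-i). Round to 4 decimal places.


k = 3, n = 3, p = 0.9806
i=3: C(3,3)=1 * 0.9806^3 * 0.0194^0 = 0.9429
R = sum of terms = 0.9429

0.9429


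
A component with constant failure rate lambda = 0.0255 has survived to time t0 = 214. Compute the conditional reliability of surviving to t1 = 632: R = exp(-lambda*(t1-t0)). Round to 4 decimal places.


lambda = 0.0255
t0 = 214, t1 = 632
t1 - t0 = 418
lambda * (t1-t0) = 0.0255 * 418 = 10.659
R = exp(-10.659)
R = 0.0

0.0


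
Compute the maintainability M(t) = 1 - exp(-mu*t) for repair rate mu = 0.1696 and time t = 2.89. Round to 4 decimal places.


mu = 0.1696, t = 2.89
mu * t = 0.1696 * 2.89 = 0.4901
exp(-0.4901) = 0.6125
M(t) = 1 - 0.6125
M(t) = 0.3875

0.3875


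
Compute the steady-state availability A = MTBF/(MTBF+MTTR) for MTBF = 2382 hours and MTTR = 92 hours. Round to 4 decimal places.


MTBF = 2382
MTTR = 92
MTBF + MTTR = 2474
A = 2382 / 2474
A = 0.9628

0.9628


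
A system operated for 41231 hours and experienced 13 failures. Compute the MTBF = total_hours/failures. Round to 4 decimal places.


total_hours = 41231
failures = 13
MTBF = 41231 / 13
MTBF = 3171.6154

3171.6154


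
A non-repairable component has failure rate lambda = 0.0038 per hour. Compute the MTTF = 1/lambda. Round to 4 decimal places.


lambda = 0.0038
MTTF = 1 / 0.0038
MTTF = 263.1579

263.1579


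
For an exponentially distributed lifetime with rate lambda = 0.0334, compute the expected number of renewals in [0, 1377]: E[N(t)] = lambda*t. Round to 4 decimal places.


lambda = 0.0334
t = 1377
E[N(t)] = lambda * t
E[N(t)] = 0.0334 * 1377
E[N(t)] = 45.9918

45.9918


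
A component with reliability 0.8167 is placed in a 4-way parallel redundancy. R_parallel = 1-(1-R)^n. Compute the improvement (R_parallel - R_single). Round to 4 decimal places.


R_single = 0.8167, n = 4
1 - R_single = 0.1833
(1 - R_single)^n = 0.1833^4 = 0.0011
R_parallel = 1 - 0.0011 = 0.9989
Improvement = 0.9989 - 0.8167
Improvement = 0.1822

0.1822


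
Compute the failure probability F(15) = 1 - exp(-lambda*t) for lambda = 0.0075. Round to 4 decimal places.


lambda = 0.0075, t = 15
lambda * t = 0.1125
exp(-0.1125) = 0.8936
F(t) = 1 - 0.8936
F(t) = 0.1064

0.1064


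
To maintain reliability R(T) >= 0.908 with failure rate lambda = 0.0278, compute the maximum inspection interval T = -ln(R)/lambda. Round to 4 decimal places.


R_target = 0.908
lambda = 0.0278
-ln(0.908) = 0.0965
T = 0.0965 / 0.0278
T = 3.4716

3.4716


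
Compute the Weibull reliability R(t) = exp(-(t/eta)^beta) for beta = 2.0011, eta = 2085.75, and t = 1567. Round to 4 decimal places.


beta = 2.0011, eta = 2085.75, t = 1567
t/eta = 1567 / 2085.75 = 0.7513
(t/eta)^beta = 0.7513^2.0011 = 0.5643
R(t) = exp(-0.5643)
R(t) = 0.5688

0.5688


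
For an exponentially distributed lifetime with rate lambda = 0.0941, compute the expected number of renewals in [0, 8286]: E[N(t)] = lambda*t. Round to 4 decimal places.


lambda = 0.0941
t = 8286
E[N(t)] = lambda * t
E[N(t)] = 0.0941 * 8286
E[N(t)] = 779.7126

779.7126


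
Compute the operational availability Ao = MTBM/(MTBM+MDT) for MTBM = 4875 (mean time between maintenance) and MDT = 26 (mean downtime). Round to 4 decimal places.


MTBM = 4875
MDT = 26
MTBM + MDT = 4901
Ao = 4875 / 4901
Ao = 0.9947

0.9947


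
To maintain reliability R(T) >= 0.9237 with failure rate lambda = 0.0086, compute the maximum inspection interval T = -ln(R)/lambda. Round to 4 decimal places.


R_target = 0.9237
lambda = 0.0086
-ln(0.9237) = 0.0794
T = 0.0794 / 0.0086
T = 9.2288

9.2288


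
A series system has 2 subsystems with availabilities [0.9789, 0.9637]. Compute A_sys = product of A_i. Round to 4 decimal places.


Subsystems: [0.9789, 0.9637]
After subsystem 1 (A=0.9789): product = 0.9789
After subsystem 2 (A=0.9637): product = 0.9434
A_sys = 0.9434

0.9434


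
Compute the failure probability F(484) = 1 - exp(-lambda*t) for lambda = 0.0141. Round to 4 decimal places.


lambda = 0.0141, t = 484
lambda * t = 6.8244
exp(-6.8244) = 0.0011
F(t) = 1 - 0.0011
F(t) = 0.9989

0.9989


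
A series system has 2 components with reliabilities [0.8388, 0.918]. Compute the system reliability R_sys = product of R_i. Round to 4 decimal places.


Components: [0.8388, 0.918]
After component 1 (R=0.8388): product = 0.8388
After component 2 (R=0.918): product = 0.77
R_sys = 0.77

0.77


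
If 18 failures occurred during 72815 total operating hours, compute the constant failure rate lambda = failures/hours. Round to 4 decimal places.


failures = 18
total_hours = 72815
lambda = 18 / 72815
lambda = 0.0002

0.0002


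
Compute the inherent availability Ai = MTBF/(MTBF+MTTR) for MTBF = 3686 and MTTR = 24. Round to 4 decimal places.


MTBF = 3686
MTTR = 24
MTBF + MTTR = 3710
Ai = 3686 / 3710
Ai = 0.9935

0.9935


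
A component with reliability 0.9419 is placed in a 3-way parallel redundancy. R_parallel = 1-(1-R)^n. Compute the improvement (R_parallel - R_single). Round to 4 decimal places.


R_single = 0.9419, n = 3
1 - R_single = 0.0581
(1 - R_single)^n = 0.0581^3 = 0.0002
R_parallel = 1 - 0.0002 = 0.9998
Improvement = 0.9998 - 0.9419
Improvement = 0.0579

0.0579


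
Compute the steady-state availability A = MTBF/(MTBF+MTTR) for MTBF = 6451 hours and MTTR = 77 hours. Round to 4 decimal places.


MTBF = 6451
MTTR = 77
MTBF + MTTR = 6528
A = 6451 / 6528
A = 0.9882

0.9882


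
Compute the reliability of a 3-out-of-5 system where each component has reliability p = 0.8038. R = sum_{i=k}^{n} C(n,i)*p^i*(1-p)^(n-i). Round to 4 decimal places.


k = 3, n = 5, p = 0.8038
i=3: C(5,3)=10 * 0.8038^3 * 0.1962^2 = 0.1999
i=4: C(5,4)=5 * 0.8038^4 * 0.1962^1 = 0.4095
i=5: C(5,5)=1 * 0.8038^5 * 0.1962^0 = 0.3355
R = sum of terms = 0.945

0.945


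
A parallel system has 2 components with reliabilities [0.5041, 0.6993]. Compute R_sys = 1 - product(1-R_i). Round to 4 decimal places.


Components: [0.5041, 0.6993]
(1 - 0.5041) = 0.4959, running product = 0.4959
(1 - 0.6993) = 0.3007, running product = 0.1491
Product of (1-R_i) = 0.1491
R_sys = 1 - 0.1491 = 0.8509

0.8509


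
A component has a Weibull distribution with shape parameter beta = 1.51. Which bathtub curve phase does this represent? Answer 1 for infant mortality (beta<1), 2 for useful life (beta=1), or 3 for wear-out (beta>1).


beta = 1.51
Compare beta to 1:
beta < 1 => infant mortality (phase 1)
beta = 1 => useful life (phase 2)
beta > 1 => wear-out (phase 3)
Since beta = 1.51, this is wear-out (increasing failure rate)
Phase = 3

3


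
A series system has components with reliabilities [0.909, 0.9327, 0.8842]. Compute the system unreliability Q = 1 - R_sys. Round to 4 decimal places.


Components: [0.909, 0.9327, 0.8842]
After component 1: product = 0.909
After component 2: product = 0.8478
After component 3: product = 0.7496
R_sys = 0.7496
Q = 1 - 0.7496 = 0.2504

0.2504


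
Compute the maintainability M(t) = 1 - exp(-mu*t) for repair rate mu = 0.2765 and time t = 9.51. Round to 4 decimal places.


mu = 0.2765, t = 9.51
mu * t = 0.2765 * 9.51 = 2.6295
exp(-2.6295) = 0.0721
M(t) = 1 - 0.0721
M(t) = 0.9279

0.9279


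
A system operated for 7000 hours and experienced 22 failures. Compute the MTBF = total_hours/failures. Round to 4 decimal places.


total_hours = 7000
failures = 22
MTBF = 7000 / 22
MTBF = 318.1818

318.1818


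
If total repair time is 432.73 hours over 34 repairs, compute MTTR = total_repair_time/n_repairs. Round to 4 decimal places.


total_repair_time = 432.73
n_repairs = 34
MTTR = 432.73 / 34
MTTR = 12.7274

12.7274


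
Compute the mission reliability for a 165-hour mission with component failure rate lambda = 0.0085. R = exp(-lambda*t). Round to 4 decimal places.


lambda = 0.0085
mission_time = 165
lambda * t = 0.0085 * 165 = 1.4025
R = exp(-1.4025)
R = 0.246

0.246


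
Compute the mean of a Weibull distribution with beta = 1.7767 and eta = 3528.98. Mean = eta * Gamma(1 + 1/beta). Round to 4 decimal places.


beta = 1.7767, eta = 3528.98
1/beta = 0.5628
1 + 1/beta = 1.5628
Gamma(1.5628) = 0.8899
Mean = 3528.98 * 0.8899
Mean = 3140.3432

3140.3432


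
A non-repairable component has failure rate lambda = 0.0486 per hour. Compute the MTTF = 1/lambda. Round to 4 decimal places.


lambda = 0.0486
MTTF = 1 / 0.0486
MTTF = 20.5761

20.5761


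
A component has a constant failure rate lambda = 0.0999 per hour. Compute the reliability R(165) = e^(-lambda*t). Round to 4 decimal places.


lambda = 0.0999
t = 165
lambda * t = 16.4835
R(t) = e^(-16.4835)
R(t) = 0.0

0.0


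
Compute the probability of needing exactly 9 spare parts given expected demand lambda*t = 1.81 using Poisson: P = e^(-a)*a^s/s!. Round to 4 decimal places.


a = 1.81, s = 9
e^(-a) = e^(-1.81) = 0.1637
a^s = 1.81^9 = 208.5005
s! = 362880
P = 0.1637 * 208.5005 / 362880
P = 0.0001

0.0001


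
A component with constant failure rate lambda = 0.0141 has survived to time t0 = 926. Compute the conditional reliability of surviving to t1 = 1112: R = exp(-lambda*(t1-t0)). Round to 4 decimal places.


lambda = 0.0141
t0 = 926, t1 = 1112
t1 - t0 = 186
lambda * (t1-t0) = 0.0141 * 186 = 2.6226
R = exp(-2.6226)
R = 0.0726

0.0726


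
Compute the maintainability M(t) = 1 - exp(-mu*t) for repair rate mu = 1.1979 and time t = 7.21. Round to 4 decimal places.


mu = 1.1979, t = 7.21
mu * t = 1.1979 * 7.21 = 8.6369
exp(-8.6369) = 0.0002
M(t) = 1 - 0.0002
M(t) = 0.9998

0.9998


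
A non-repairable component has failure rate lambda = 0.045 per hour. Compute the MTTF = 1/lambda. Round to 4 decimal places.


lambda = 0.045
MTTF = 1 / 0.045
MTTF = 22.2222

22.2222


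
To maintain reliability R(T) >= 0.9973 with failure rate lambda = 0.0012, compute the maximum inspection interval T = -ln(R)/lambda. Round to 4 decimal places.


R_target = 0.9973
lambda = 0.0012
-ln(0.9973) = 0.0027
T = 0.0027 / 0.0012
T = 2.253

2.253


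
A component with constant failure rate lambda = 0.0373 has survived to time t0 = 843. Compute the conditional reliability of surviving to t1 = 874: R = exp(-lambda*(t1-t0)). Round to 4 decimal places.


lambda = 0.0373
t0 = 843, t1 = 874
t1 - t0 = 31
lambda * (t1-t0) = 0.0373 * 31 = 1.1563
R = exp(-1.1563)
R = 0.3146

0.3146


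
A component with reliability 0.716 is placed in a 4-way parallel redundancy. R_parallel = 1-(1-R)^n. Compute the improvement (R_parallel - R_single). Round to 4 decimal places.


R_single = 0.716, n = 4
1 - R_single = 0.284
(1 - R_single)^n = 0.284^4 = 0.0065
R_parallel = 1 - 0.0065 = 0.9935
Improvement = 0.9935 - 0.716
Improvement = 0.2775

0.2775


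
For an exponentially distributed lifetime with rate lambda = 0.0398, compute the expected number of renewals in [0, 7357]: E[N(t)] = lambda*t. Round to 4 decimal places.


lambda = 0.0398
t = 7357
E[N(t)] = lambda * t
E[N(t)] = 0.0398 * 7357
E[N(t)] = 292.8086

292.8086


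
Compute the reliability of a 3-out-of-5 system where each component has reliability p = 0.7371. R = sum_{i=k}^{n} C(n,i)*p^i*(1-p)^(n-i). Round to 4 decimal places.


k = 3, n = 5, p = 0.7371
i=3: C(5,3)=10 * 0.7371^3 * 0.2629^2 = 0.2768
i=4: C(5,4)=5 * 0.7371^4 * 0.2629^1 = 0.388
i=5: C(5,5)=1 * 0.7371^5 * 0.2629^0 = 0.2176
R = sum of terms = 0.8824

0.8824


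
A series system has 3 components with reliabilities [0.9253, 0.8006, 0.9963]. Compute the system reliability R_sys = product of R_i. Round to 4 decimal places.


Components: [0.9253, 0.8006, 0.9963]
After component 1 (R=0.9253): product = 0.9253
After component 2 (R=0.8006): product = 0.7408
After component 3 (R=0.9963): product = 0.7381
R_sys = 0.7381

0.7381


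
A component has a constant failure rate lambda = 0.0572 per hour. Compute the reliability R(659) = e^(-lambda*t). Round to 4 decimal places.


lambda = 0.0572
t = 659
lambda * t = 37.6948
R(t) = e^(-37.6948)
R(t) = 0.0

0.0


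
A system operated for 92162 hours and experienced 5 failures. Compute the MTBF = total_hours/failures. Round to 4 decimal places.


total_hours = 92162
failures = 5
MTBF = 92162 / 5
MTBF = 18432.4

18432.4


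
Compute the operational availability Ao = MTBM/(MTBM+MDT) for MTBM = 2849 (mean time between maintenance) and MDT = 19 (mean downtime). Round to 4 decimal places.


MTBM = 2849
MDT = 19
MTBM + MDT = 2868
Ao = 2849 / 2868
Ao = 0.9934

0.9934


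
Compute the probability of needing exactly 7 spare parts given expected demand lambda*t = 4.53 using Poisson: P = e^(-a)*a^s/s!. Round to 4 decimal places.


a = 4.53, s = 7
e^(-a) = e^(-4.53) = 0.0108
a^s = 4.53^7 = 39146.002
s! = 5040
P = 0.0108 * 39146.002 / 5040
P = 0.0837

0.0837


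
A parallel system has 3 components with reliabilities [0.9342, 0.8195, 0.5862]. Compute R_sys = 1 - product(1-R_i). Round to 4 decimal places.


Components: [0.9342, 0.8195, 0.5862]
(1 - 0.9342) = 0.0658, running product = 0.0658
(1 - 0.8195) = 0.1805, running product = 0.0119
(1 - 0.5862) = 0.4138, running product = 0.0049
Product of (1-R_i) = 0.0049
R_sys = 1 - 0.0049 = 0.9951

0.9951


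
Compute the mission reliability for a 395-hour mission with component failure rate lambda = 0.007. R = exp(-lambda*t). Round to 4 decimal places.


lambda = 0.007
mission_time = 395
lambda * t = 0.007 * 395 = 2.765
R = exp(-2.765)
R = 0.063

0.063


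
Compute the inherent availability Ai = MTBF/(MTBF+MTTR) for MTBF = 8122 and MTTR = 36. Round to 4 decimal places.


MTBF = 8122
MTTR = 36
MTBF + MTTR = 8158
Ai = 8122 / 8158
Ai = 0.9956

0.9956


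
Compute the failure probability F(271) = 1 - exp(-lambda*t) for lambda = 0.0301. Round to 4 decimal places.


lambda = 0.0301, t = 271
lambda * t = 8.1571
exp(-8.1571) = 0.0003
F(t) = 1 - 0.0003
F(t) = 0.9997

0.9997


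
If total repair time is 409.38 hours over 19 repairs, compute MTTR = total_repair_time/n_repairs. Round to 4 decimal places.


total_repair_time = 409.38
n_repairs = 19
MTTR = 409.38 / 19
MTTR = 21.5463

21.5463


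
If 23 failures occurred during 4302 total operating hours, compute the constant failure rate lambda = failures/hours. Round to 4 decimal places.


failures = 23
total_hours = 4302
lambda = 23 / 4302
lambda = 0.0053

0.0053


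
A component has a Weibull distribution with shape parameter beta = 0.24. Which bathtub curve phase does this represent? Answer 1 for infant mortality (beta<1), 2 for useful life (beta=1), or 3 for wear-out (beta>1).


beta = 0.24
Compare beta to 1:
beta < 1 => infant mortality (phase 1)
beta = 1 => useful life (phase 2)
beta > 1 => wear-out (phase 3)
Since beta = 0.24, this is infant mortality (decreasing failure rate)
Phase = 1

1


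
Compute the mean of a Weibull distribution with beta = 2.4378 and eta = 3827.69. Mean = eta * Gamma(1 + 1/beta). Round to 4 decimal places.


beta = 2.4378, eta = 3827.69
1/beta = 0.4102
1 + 1/beta = 1.4102
Gamma(1.4102) = 0.8868
Mean = 3827.69 * 0.8868
Mean = 3394.2245

3394.2245


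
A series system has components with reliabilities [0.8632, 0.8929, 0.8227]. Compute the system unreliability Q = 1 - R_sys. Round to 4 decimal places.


Components: [0.8632, 0.8929, 0.8227]
After component 1: product = 0.8632
After component 2: product = 0.7708
After component 3: product = 0.6341
R_sys = 0.6341
Q = 1 - 0.6341 = 0.3659

0.3659


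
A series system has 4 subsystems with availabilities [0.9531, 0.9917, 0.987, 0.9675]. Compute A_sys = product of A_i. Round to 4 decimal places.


Subsystems: [0.9531, 0.9917, 0.987, 0.9675]
After subsystem 1 (A=0.9531): product = 0.9531
After subsystem 2 (A=0.9917): product = 0.9452
After subsystem 3 (A=0.987): product = 0.9329
After subsystem 4 (A=0.9675): product = 0.9026
A_sys = 0.9026

0.9026


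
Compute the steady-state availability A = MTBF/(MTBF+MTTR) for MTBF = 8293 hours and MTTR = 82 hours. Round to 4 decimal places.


MTBF = 8293
MTTR = 82
MTBF + MTTR = 8375
A = 8293 / 8375
A = 0.9902

0.9902


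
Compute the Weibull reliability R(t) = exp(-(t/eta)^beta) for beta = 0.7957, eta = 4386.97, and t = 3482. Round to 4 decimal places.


beta = 0.7957, eta = 4386.97, t = 3482
t/eta = 3482 / 4386.97 = 0.7937
(t/eta)^beta = 0.7937^0.7957 = 0.8321
R(t) = exp(-0.8321)
R(t) = 0.4351

0.4351


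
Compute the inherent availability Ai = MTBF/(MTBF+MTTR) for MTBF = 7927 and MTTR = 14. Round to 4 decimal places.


MTBF = 7927
MTTR = 14
MTBF + MTTR = 7941
Ai = 7927 / 7941
Ai = 0.9982

0.9982


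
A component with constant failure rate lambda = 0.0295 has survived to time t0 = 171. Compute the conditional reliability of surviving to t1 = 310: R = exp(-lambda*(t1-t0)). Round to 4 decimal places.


lambda = 0.0295
t0 = 171, t1 = 310
t1 - t0 = 139
lambda * (t1-t0) = 0.0295 * 139 = 4.1005
R = exp(-4.1005)
R = 0.0166

0.0166


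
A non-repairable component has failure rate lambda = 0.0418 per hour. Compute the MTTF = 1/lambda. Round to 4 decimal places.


lambda = 0.0418
MTTF = 1 / 0.0418
MTTF = 23.9234

23.9234


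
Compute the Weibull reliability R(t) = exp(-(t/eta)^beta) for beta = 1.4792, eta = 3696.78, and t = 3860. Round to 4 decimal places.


beta = 1.4792, eta = 3696.78, t = 3860
t/eta = 3860 / 3696.78 = 1.0442
(t/eta)^beta = 1.0442^1.4792 = 1.066
R(t) = exp(-1.066)
R(t) = 0.3444

0.3444


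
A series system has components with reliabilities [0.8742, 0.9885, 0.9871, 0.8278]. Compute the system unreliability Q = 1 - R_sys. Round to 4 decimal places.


Components: [0.8742, 0.9885, 0.9871, 0.8278]
After component 1: product = 0.8742
After component 2: product = 0.8641
After component 3: product = 0.853
After component 4: product = 0.7061
R_sys = 0.7061
Q = 1 - 0.7061 = 0.2939

0.2939
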